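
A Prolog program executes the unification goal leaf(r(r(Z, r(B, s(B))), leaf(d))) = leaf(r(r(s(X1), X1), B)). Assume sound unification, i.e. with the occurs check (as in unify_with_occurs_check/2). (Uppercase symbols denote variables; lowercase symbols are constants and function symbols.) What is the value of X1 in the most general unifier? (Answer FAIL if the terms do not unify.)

r(leaf(d), s(leaf(d)))

Decompose leaf/1: r(r(Z, r(B, s(B))), leaf(d)) = r(r(s(X1), X1), B).
Decompose r/2: r(Z, r(B, s(B))) = r(s(X1), X1),  leaf(d) = B.
Decompose r/2: Z = s(X1),  r(B, s(B)) = X1.
Bind Z := s(X1); no other remaining equation mentions Z.
Bind X1 := r(B, s(B)); no other remaining equation mentions X1. Substituting into the earlier binding gives Z := s(r(B, s(B))).
Bind B := leaf(d). Substituting into the earlier bindings gives Z := s(r(leaf(d), s(leaf(d)))), X1 := r(leaf(d), s(leaf(d))).
MGU = { Z ↦ s(r(leaf(d), s(leaf(d)))), X1 ↦ r(leaf(d), s(leaf(d))), B ↦ leaf(d) }, so X1 ↦ r(leaf(d), s(leaf(d))).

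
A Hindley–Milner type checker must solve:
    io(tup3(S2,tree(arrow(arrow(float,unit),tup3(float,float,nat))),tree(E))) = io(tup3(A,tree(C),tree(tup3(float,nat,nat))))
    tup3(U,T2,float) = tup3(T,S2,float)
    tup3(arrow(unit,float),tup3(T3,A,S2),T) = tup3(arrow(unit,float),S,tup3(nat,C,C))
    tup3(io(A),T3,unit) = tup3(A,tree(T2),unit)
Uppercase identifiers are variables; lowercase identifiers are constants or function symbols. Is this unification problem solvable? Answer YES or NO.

NO

Decompose io/1: tup3(S2,tree(arrow(arrow(float,unit),tup3(float,float,nat))),tree(E)) = tup3(A,tree(C),tree(tup3(float,nat,nat))).
Decompose tup3/3: S2 = A,  tree(arrow(arrow(float,unit),tup3(float,float,nat))) = tree(C),  tree(E) = tree(tup3(float,nat,nat)).
Bind S2 := A; substituting into the 2 remaining equations that mention S2 gives: tup3(U,T2,float) = tup3(T,A,float),  tup3(arrow(unit,float),tup3(T3,A,A),T) = tup3(arrow(unit,float),S,tup3(nat,C,C)).
Decompose tree/1: arrow(arrow(float,unit),tup3(float,float,nat)) = C.
Bind C := arrow(arrow(float,unit),tup3(float,float,nat)); substituting into the one remaining equation that mentions C gives: tup3(arrow(unit,float),tup3(T3,A,A),T) = tup3(arrow(unit,float),S,tup3(nat,arrow(arrow(float,unit),tup3(float,float,nat)),arrow(arrow(float,unit),tup3(float,float,nat)))).
Decompose tree/1: E = tup3(float,nat,nat).
Bind E := tup3(float,nat,nat); no other remaining equation mentions E.
Decompose tup3/3: U = T,  T2 = A,  float = float.
Bind U := T; no other remaining equation mentions U.
Bind T2 := A; substituting into the one remaining equation that mentions T2 gives: tup3(io(A),T3,unit) = tup3(A,tree(A),unit).
Delete trivial equation float = float.
Decompose tup3/3: arrow(unit,float) = arrow(unit,float),  tup3(T3,A,A) = S,  T = tup3(nat,arrow(arrow(float,unit),tup3(float,float,nat)),arrow(arrow(float,unit),tup3(float,float,nat))).
Delete trivial equation arrow(unit,float) = arrow(unit,float).
Bind S := tup3(T3,A,A); no other remaining equation mentions S.
Bind T := tup3(nat,arrow(arrow(float,unit),tup3(float,float,nat)),arrow(arrow(float,unit),tup3(float,float,nat))); no other remaining equation mentions T. Substituting into the earlier binding gives U := tup3(nat,arrow(arrow(float,unit),tup3(float,float,nat)),arrow(arrow(float,unit),tup3(float,float,nat))).
Decompose tup3/3: io(A) = A,  T3 = tree(A),  unit = unit.
Occurs check fails: A occurs in io(A); the equation A = io(A) has no finite solution.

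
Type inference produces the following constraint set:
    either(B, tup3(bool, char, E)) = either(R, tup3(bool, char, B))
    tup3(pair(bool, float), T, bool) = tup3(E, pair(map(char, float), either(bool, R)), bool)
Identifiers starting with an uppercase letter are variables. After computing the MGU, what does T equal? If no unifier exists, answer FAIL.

pair(map(char, float), either(bool, pair(bool, float)))

Decompose either/2: B = R,  tup3(bool, char, E) = tup3(bool, char, B).
Bind B := R; substituting into the one remaining equation that mentions B gives: tup3(bool, char, E) = tup3(bool, char, R).
Decompose tup3/3: bool = bool,  char = char,  E = R.
Delete trivial equation bool = bool.
Delete trivial equation char = char.
Bind E := R; substituting into the remaining equation gives: tup3(pair(bool, float), T, bool) = tup3(R, pair(map(char, float), either(bool, R)), bool).
Decompose tup3/3: pair(bool, float) = R,  T = pair(map(char, float), either(bool, R)),  bool = bool.
Bind R := pair(bool, float); substituting into the one remaining equation that mentions R gives: T = pair(map(char, float), either(bool, pair(bool, float))). Substituting into the earlier bindings gives B := pair(bool, float), E := pair(bool, float).
Bind T := pair(map(char, float), either(bool, pair(bool, float))); no other remaining equation mentions T.
Delete trivial equation bool = bool.
MGU = { B := pair(bool, float), E := pair(bool, float), R := pair(bool, float), T := pair(map(char, float), either(bool, pair(bool, float))) }, so T := pair(map(char, float), either(bool, pair(bool, float))).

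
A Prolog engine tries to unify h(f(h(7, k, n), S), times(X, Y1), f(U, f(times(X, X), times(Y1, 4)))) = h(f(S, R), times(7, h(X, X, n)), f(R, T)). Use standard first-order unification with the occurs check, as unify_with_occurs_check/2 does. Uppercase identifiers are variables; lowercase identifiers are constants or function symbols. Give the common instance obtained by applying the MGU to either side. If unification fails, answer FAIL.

h(f(h(7, k, n), h(7, k, n)), times(7, h(7, 7, n)), f(h(7, k, n), f(times(7, 7), times(h(7, 7, n), 4))))

Decompose h/3: f(h(7, k, n), S) = f(S, R),  times(X, Y1) = times(7, h(X, X, n)),  f(U, f(times(X, X), times(Y1, 4))) = f(R, T).
Decompose f/2: h(7, k, n) = S,  S = R.
Bind S := h(7, k, n); substituting into the one remaining equation that mentions S gives: h(7, k, n) = R.
Bind R := h(7, k, n); substituting into the one remaining equation that mentions R gives: f(U, f(times(X, X), times(Y1, 4))) = f(h(7, k, n), T).
Decompose times/2: X = 7,  Y1 = h(X, X, n).
Bind X := 7; substituting into the remaining equations gives: Y1 = h(7, 7, n),  f(U, f(times(7, 7), times(Y1, 4))) = f(h(7, k, n), T).
Bind Y1 := h(7, 7, n); substituting into the remaining equation gives: f(U, f(times(7, 7), times(h(7, 7, n), 4))) = f(h(7, k, n), T).
Decompose f/2: U = h(7, k, n),  f(times(7, 7), times(h(7, 7, n), 4)) = T.
Bind U := h(7, k, n); no other remaining equation mentions U.
Bind T := f(times(7, 7), times(h(7, 7, n), 4)).
Applying the MGU to either side gives h(f(h(7, k, n), h(7, k, n)), times(7, h(7, 7, n)), f(h(7, k, n), f(times(7, 7), times(h(7, 7, n), 4)))).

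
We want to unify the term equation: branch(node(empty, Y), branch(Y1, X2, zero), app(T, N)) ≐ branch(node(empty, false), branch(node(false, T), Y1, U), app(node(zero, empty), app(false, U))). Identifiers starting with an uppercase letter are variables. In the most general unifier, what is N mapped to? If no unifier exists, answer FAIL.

Decompose branch/3: node(empty, Y) ≐ node(empty, false),  branch(Y1, X2, zero) ≐ branch(node(false, T), Y1, U),  app(T, N) ≐ app(node(zero, empty), app(false, U)).
Decompose node/2: empty ≐ empty,  Y ≐ false.
Delete trivial equation empty ≐ empty.
Bind Y := false; no other remaining equation mentions Y.
Decompose branch/3: Y1 ≐ node(false, T),  X2 ≐ Y1,  zero ≐ U.
Bind Y1 := node(false, T); substituting into the one remaining equation that mentions Y1 gives: X2 ≐ node(false, T).
Bind X2 := node(false, T); no other remaining equation mentions X2.
Bind U := zero; substituting into the remaining equation gives: app(T, N) ≐ app(node(zero, empty), app(false, zero)).
Decompose app/2: T ≐ node(zero, empty),  N ≐ app(false, zero).
Bind T := node(zero, empty); no other remaining equation mentions T. Substituting into the earlier bindings gives Y1 := node(false, node(zero, empty)), X2 := node(false, node(zero, empty)).
Bind N := app(false, zero).
MGU = { Y ↦ false, Y1 ↦ node(false, node(zero, empty)), X2 ↦ node(false, node(zero, empty)), U ↦ zero, T ↦ node(zero, empty), N ↦ app(false, zero) }, so N ↦ app(false, zero).

app(false, zero)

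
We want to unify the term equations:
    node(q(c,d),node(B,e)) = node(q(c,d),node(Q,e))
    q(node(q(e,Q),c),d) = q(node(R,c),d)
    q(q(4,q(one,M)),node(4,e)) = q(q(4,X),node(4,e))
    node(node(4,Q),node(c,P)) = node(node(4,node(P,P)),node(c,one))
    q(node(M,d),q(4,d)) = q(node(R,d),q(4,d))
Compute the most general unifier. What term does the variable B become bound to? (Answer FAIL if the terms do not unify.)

node(one,one)

Decompose node/2: q(c,d) = q(c,d),  node(B,e) = node(Q,e).
Delete trivial equation q(c,d) = q(c,d).
Decompose node/2: B = Q,  e = e.
Bind B := Q; no other remaining equation mentions B.
Delete trivial equation e = e.
Decompose q/2: node(q(e,Q),c) = node(R,c),  d = d.
Decompose node/2: q(e,Q) = R,  c = c.
Bind R := q(e,Q); substituting into the one remaining equation that mentions R gives: q(node(M,d),q(4,d)) = q(node(q(e,Q),d),q(4,d)).
Delete trivial equation c = c.
Delete trivial equation d = d.
Decompose q/2: q(4,q(one,M)) = q(4,X),  node(4,e) = node(4,e).
Decompose q/2: 4 = 4,  q(one,M) = X.
Delete trivial equation 4 = 4.
Bind X := q(one,M); no other remaining equation mentions X.
Delete trivial equation node(4,e) = node(4,e).
Decompose node/2: node(4,Q) = node(4,node(P,P)),  node(c,P) = node(c,one).
Decompose node/2: 4 = 4,  Q = node(P,P).
Delete trivial equation 4 = 4.
Bind Q := node(P,P); substituting into the one remaining equation that mentions Q gives: q(node(M,d),q(4,d)) = q(node(q(e,node(P,P)),d),q(4,d)). Substituting into the earlier bindings gives B := node(P,P), R := q(e,node(P,P)).
Decompose node/2: c = c,  P = one.
Delete trivial equation c = c.
Bind P := one; substituting into the remaining equation gives: q(node(M,d),q(4,d)) = q(node(q(e,node(one,one)),d),q(4,d)). Substituting into the earlier bindings gives B := node(one,one), R := q(e,node(one,one)), Q := node(one,one).
Decompose q/2: node(M,d) = node(q(e,node(one,one)),d),  q(4,d) = q(4,d).
Decompose node/2: M = q(e,node(one,one)),  d = d.
Bind M := q(e,node(one,one)); no other remaining equation mentions M. Substituting into the earlier binding gives X := q(one,q(e,node(one,one))).
Delete trivial equation d = d.
Delete trivial equation q(4,d) = q(4,d).
MGU = { B ↦ node(one,one), R ↦ q(e,node(one,one)), X ↦ q(one,q(e,node(one,one))), Q ↦ node(one,one), P ↦ one, M ↦ q(e,node(one,one)) }, so B ↦ node(one,one).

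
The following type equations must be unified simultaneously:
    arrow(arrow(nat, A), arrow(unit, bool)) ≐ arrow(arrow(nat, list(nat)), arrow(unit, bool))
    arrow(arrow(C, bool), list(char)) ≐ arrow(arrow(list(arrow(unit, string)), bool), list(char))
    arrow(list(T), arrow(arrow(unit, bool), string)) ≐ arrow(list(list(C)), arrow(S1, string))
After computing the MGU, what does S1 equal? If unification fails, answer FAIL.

arrow(unit, bool)

Decompose arrow/2: arrow(nat, A) ≐ arrow(nat, list(nat)),  arrow(unit, bool) ≐ arrow(unit, bool).
Decompose arrow/2: nat ≐ nat,  A ≐ list(nat).
Delete trivial equation nat ≐ nat.
Bind A := list(nat); no other remaining equation mentions A.
Delete trivial equation arrow(unit, bool) ≐ arrow(unit, bool).
Decompose arrow/2: arrow(C, bool) ≐ arrow(list(arrow(unit, string)), bool),  list(char) ≐ list(char).
Decompose arrow/2: C ≐ list(arrow(unit, string)),  bool ≐ bool.
Bind C := list(arrow(unit, string)); substituting into the one remaining equation that mentions C gives: arrow(list(T), arrow(arrow(unit, bool), string)) ≐ arrow(list(list(list(arrow(unit, string)))), arrow(S1, string)).
Delete trivial equation bool ≐ bool.
Delete trivial equation list(char) ≐ list(char).
Decompose arrow/2: list(T) ≐ list(list(list(arrow(unit, string)))),  arrow(arrow(unit, bool), string) ≐ arrow(S1, string).
Decompose list/1: T ≐ list(list(arrow(unit, string))).
Bind T := list(list(arrow(unit, string))); no other remaining equation mentions T.
Decompose arrow/2: arrow(unit, bool) ≐ S1,  string ≐ string.
Bind S1 := arrow(unit, bool); no other remaining equation mentions S1.
Delete trivial equation string ≐ string.
MGU = { A := list(nat), C := list(arrow(unit, string)), T := list(list(arrow(unit, string))), S1 := arrow(unit, bool) }, so S1 := arrow(unit, bool).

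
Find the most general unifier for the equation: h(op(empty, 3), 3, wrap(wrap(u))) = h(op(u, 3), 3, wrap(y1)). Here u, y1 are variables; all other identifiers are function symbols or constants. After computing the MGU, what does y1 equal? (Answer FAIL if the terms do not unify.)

Decompose h/3: op(empty, 3) = op(u, 3),  3 = 3,  wrap(wrap(u)) = wrap(y1).
Decompose op/2: empty = u,  3 = 3.
Bind u := empty; substituting into the one remaining equation that mentions u gives: wrap(wrap(empty)) = wrap(y1).
Delete trivial equation 3 = 3.
Delete trivial equation 3 = 3.
Decompose wrap/1: wrap(empty) = y1.
Bind y1 := wrap(empty).
MGU = { u ↦ empty, y1 ↦ wrap(empty) }, so y1 ↦ wrap(empty).

wrap(empty)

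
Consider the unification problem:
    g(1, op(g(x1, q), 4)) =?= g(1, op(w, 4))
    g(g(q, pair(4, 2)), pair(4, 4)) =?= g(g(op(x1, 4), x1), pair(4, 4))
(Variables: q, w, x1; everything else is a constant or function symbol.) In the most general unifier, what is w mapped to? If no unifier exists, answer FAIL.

Decompose g/2: 1 =?= 1,  op(g(x1, q), 4) =?= op(w, 4).
Delete trivial equation 1 =?= 1.
Decompose op/2: g(x1, q) =?= w,  4 =?= 4.
Bind w := g(x1, q); no other remaining equation mentions w.
Delete trivial equation 4 =?= 4.
Decompose g/2: g(q, pair(4, 2)) =?= g(op(x1, 4), x1),  pair(4, 4) =?= pair(4, 4).
Decompose g/2: q =?= op(x1, 4),  pair(4, 2) =?= x1.
Bind q := op(x1, 4); no other remaining equation mentions q. Substituting into the earlier binding gives w := g(x1, op(x1, 4)).
Bind x1 := pair(4, 2); no other remaining equation mentions x1. Substituting into the earlier bindings gives w := g(pair(4, 2), op(pair(4, 2), 4)), q := op(pair(4, 2), 4).
Delete trivial equation pair(4, 4) =?= pair(4, 4).
MGU = { w ↦ g(pair(4, 2), op(pair(4, 2), 4)), q ↦ op(pair(4, 2), 4), x1 ↦ pair(4, 2) }, so w ↦ g(pair(4, 2), op(pair(4, 2), 4)).

g(pair(4, 2), op(pair(4, 2), 4))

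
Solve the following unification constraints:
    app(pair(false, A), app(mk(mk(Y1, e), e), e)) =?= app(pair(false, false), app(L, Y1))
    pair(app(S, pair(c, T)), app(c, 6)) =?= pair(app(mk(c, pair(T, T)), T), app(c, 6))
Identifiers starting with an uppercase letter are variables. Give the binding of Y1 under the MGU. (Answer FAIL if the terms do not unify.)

FAIL

Decompose app/2: pair(false, A) =?= pair(false, false),  app(mk(mk(Y1, e), e), e) =?= app(L, Y1).
Decompose pair/2: false =?= false,  A =?= false.
Delete trivial equation false =?= false.
Bind A := false; no other remaining equation mentions A.
Decompose app/2: mk(mk(Y1, e), e) =?= L,  e =?= Y1.
Bind L := mk(mk(Y1, e), e); no other remaining equation mentions L.
Bind Y1 := e; no other remaining equation mentions Y1. Substituting into the earlier binding gives L := mk(mk(e, e), e).
Decompose pair/2: app(S, pair(c, T)) =?= app(mk(c, pair(T, T)), T),  app(c, 6) =?= app(c, 6).
Decompose app/2: S =?= mk(c, pair(T, T)),  pair(c, T) =?= T.
Bind S := mk(c, pair(T, T)); no other remaining equation mentions S.
Occurs check fails: T occurs in pair(c, T); the equation T =?= pair(c, T) has no finite solution.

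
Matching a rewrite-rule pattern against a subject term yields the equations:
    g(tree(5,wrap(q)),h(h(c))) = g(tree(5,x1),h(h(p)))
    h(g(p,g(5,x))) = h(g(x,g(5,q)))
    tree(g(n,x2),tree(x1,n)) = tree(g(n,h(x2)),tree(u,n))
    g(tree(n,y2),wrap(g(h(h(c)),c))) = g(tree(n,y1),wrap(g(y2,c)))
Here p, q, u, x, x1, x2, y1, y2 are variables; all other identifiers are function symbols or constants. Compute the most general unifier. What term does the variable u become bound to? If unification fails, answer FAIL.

Decompose g/2: tree(5,wrap(q)) = tree(5,x1),  h(h(c)) = h(h(p)).
Decompose tree/2: 5 = 5,  wrap(q) = x1.
Delete trivial equation 5 = 5.
Bind x1 := wrap(q); substituting into the one remaining equation that mentions x1 gives: tree(g(n,x2),tree(wrap(q),n)) = tree(g(n,h(x2)),tree(u,n)).
Decompose h/1: h(c) = h(p).
Decompose h/1: c = p.
Bind p := c; substituting into the one remaining equation that mentions p gives: h(g(c,g(5,x))) = h(g(x,g(5,q))).
Decompose h/1: g(c,g(5,x)) = g(x,g(5,q)).
Decompose g/2: c = x,  g(5,x) = g(5,q).
Bind x := c; substituting into the one remaining equation that mentions x gives: g(5,c) = g(5,q).
Decompose g/2: 5 = 5,  c = q.
Delete trivial equation 5 = 5.
Bind q := c; substituting into the one remaining equation that mentions q gives: tree(g(n,x2),tree(wrap(c),n)) = tree(g(n,h(x2)),tree(u,n)). Substituting into the earlier binding gives x1 := wrap(c).
Decompose tree/2: g(n,x2) = g(n,h(x2)),  tree(wrap(c),n) = tree(u,n).
Decompose g/2: n = n,  x2 = h(x2).
Delete trivial equation n = n.
Occurs check fails: x2 occurs in h(x2); the equation x2 = h(x2) has no finite solution.

FAIL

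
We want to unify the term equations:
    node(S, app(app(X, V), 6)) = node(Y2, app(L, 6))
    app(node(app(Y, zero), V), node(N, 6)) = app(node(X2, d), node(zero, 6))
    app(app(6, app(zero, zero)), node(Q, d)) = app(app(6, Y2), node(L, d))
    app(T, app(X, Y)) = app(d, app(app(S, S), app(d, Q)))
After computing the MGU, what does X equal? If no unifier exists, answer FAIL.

Decompose node/2: S = Y2,  app(app(X, V), 6) = app(L, 6).
Bind S := Y2; substituting into the one remaining equation that mentions S gives: app(T, app(X, Y)) = app(d, app(app(Y2, Y2), app(d, Q))).
Decompose app/2: app(X, V) = L,  6 = 6.
Bind L := app(X, V); substituting into the one remaining equation that mentions L gives: app(app(6, app(zero, zero)), node(Q, d)) = app(app(6, Y2), node(app(X, V), d)).
Delete trivial equation 6 = 6.
Decompose app/2: node(app(Y, zero), V) = node(X2, d),  node(N, 6) = node(zero, 6).
Decompose node/2: app(Y, zero) = X2,  V = d.
Bind X2 := app(Y, zero); no other remaining equation mentions X2.
Bind V := d; substituting into the one remaining equation that mentions V gives: app(app(6, app(zero, zero)), node(Q, d)) = app(app(6, Y2), node(app(X, d), d)). Substituting into the earlier binding gives L := app(X, d).
Decompose node/2: N = zero,  6 = 6.
Bind N := zero; no other remaining equation mentions N.
Delete trivial equation 6 = 6.
Decompose app/2: app(6, app(zero, zero)) = app(6, Y2),  node(Q, d) = node(app(X, d), d).
Decompose app/2: 6 = 6,  app(zero, zero) = Y2.
Delete trivial equation 6 = 6.
Bind Y2 := app(zero, zero); substituting into the one remaining equation that mentions Y2 gives: app(T, app(X, Y)) = app(d, app(app(app(zero, zero), app(zero, zero)), app(d, Q))). Substituting into the earlier binding gives S := app(zero, zero).
Decompose node/2: Q = app(X, d),  d = d.
Bind Q := app(X, d); substituting into the one remaining equation that mentions Q gives: app(T, app(X, Y)) = app(d, app(app(app(zero, zero), app(zero, zero)), app(d, app(X, d)))).
Delete trivial equation d = d.
Decompose app/2: T = d,  app(X, Y) = app(app(app(zero, zero), app(zero, zero)), app(d, app(X, d))).
Bind T := d; no other remaining equation mentions T.
Decompose app/2: X = app(app(zero, zero), app(zero, zero)),  Y = app(d, app(X, d)).
Bind X := app(app(zero, zero), app(zero, zero)); substituting into the remaining equation gives: Y = app(d, app(app(app(zero, zero), app(zero, zero)), d)). Substituting into the earlier bindings gives L := app(app(app(zero, zero), app(zero, zero)), d), Q := app(app(app(zero, zero), app(zero, zero)), d).
Bind Y := app(d, app(app(app(zero, zero), app(zero, zero)), d)). Substituting into the earlier binding gives X2 := app(app(d, app(app(app(zero, zero), app(zero, zero)), d)), zero).
MGU = { S ↦ app(zero, zero), L ↦ app(app(app(zero, zero), app(zero, zero)), d), X2 ↦ app(app(d, app(app(app(zero, zero), app(zero, zero)), d)), zero), V ↦ d, N ↦ zero, Y2 ↦ app(zero, zero), Q ↦ app(app(app(zero, zero), app(zero, zero)), d), T ↦ d, X ↦ app(app(zero, zero), app(zero, zero)), Y ↦ app(d, app(app(app(zero, zero), app(zero, zero)), d)) }, so X ↦ app(app(zero, zero), app(zero, zero)).

app(app(zero, zero), app(zero, zero))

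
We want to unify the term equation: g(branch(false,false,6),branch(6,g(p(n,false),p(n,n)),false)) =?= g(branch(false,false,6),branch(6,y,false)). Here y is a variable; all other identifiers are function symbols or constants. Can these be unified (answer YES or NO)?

YES

Decompose g/2: branch(false,false,6) =?= branch(false,false,6),  branch(6,g(p(n,false),p(n,n)),false) =?= branch(6,y,false).
Delete trivial equation branch(false,false,6) =?= branch(false,false,6).
Decompose branch/3: 6 =?= 6,  g(p(n,false),p(n,n)) =?= y,  false =?= false.
Delete trivial equation 6 =?= 6.
Bind y := g(p(n,false),p(n,n)); no other remaining equation mentions y.
Delete trivial equation false =?= false.
No equations remain and no clash or occurs-check failure arose, so a unifier exists.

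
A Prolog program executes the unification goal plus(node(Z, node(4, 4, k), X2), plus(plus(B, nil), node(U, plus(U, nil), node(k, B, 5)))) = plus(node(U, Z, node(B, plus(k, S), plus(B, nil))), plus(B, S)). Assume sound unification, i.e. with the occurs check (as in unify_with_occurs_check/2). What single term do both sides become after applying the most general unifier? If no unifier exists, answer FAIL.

FAIL

Decompose plus/2: node(Z, node(4, 4, k), X2) = node(U, Z, node(B, plus(k, S), plus(B, nil))),  plus(plus(B, nil), node(U, plus(U, nil), node(k, B, 5))) = plus(B, S).
Decompose node/3: Z = U,  node(4, 4, k) = Z,  X2 = node(B, plus(k, S), plus(B, nil)).
Bind Z := U; substituting into the one remaining equation that mentions Z gives: node(4, 4, k) = U.
Bind U := node(4, 4, k); substituting into the one remaining equation that mentions U gives: plus(plus(B, nil), node(node(4, 4, k), plus(node(4, 4, k), nil), node(k, B, 5))) = plus(B, S). Substituting into the earlier binding gives Z := node(4, 4, k).
Bind X2 := node(B, plus(k, S), plus(B, nil)); no other remaining equation mentions X2.
Decompose plus/2: plus(B, nil) = B,  node(node(4, 4, k), plus(node(4, 4, k), nil), node(k, B, 5)) = S.
Occurs check fails: B occurs in plus(B, nil); the equation B = plus(B, nil) has no finite solution.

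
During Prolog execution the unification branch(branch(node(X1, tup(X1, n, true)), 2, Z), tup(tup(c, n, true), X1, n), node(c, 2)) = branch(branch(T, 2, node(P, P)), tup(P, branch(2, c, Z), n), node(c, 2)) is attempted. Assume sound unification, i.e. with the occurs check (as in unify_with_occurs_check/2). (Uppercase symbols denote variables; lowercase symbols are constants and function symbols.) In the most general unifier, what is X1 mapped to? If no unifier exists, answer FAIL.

branch(2, c, node(tup(c, n, true), tup(c, n, true)))

Decompose branch/3: branch(node(X1, tup(X1, n, true)), 2, Z) = branch(T, 2, node(P, P)),  tup(tup(c, n, true), X1, n) = tup(P, branch(2, c, Z), n),  node(c, 2) = node(c, 2).
Decompose branch/3: node(X1, tup(X1, n, true)) = T,  2 = 2,  Z = node(P, P).
Bind T := node(X1, tup(X1, n, true)); no other remaining equation mentions T.
Delete trivial equation 2 = 2.
Bind Z := node(P, P); substituting into the one remaining equation that mentions Z gives: tup(tup(c, n, true), X1, n) = tup(P, branch(2, c, node(P, P)), n).
Decompose tup/3: tup(c, n, true) = P,  X1 = branch(2, c, node(P, P)),  n = n.
Bind P := tup(c, n, true); substituting into the one remaining equation that mentions P gives: X1 = branch(2, c, node(tup(c, n, true), tup(c, n, true))). Substituting into the earlier binding gives Z := node(tup(c, n, true), tup(c, n, true)).
Bind X1 := branch(2, c, node(tup(c, n, true), tup(c, n, true))); no other remaining equation mentions X1. Substituting into the earlier binding gives T := node(branch(2, c, node(tup(c, n, true), tup(c, n, true))), tup(branch(2, c, node(tup(c, n, true), tup(c, n, true))), n, true)).
Delete trivial equation n = n.
Delete trivial equation node(c, 2) = node(c, 2).
MGU = { T ↦ node(branch(2, c, node(tup(c, n, true), tup(c, n, true))), tup(branch(2, c, node(tup(c, n, true), tup(c, n, true))), n, true)), Z ↦ node(tup(c, n, true), tup(c, n, true)), P ↦ tup(c, n, true), X1 ↦ branch(2, c, node(tup(c, n, true), tup(c, n, true))) }, so X1 ↦ branch(2, c, node(tup(c, n, true), tup(c, n, true))).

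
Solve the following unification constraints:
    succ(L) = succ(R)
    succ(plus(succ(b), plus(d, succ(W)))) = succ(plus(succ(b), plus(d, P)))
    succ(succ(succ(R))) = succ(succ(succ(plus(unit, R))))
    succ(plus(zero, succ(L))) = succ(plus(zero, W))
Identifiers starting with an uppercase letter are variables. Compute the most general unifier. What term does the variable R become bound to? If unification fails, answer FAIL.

FAIL

Decompose succ/1: L = R.
Bind L := R; substituting into the one remaining equation that mentions L gives: succ(plus(zero, succ(R))) = succ(plus(zero, W)).
Decompose succ/1: plus(succ(b), plus(d, succ(W))) = plus(succ(b), plus(d, P)).
Decompose plus/2: succ(b) = succ(b),  plus(d, succ(W)) = plus(d, P).
Delete trivial equation succ(b) = succ(b).
Decompose plus/2: d = d,  succ(W) = P.
Delete trivial equation d = d.
Bind P := succ(W); no other remaining equation mentions P.
Decompose succ/1: succ(succ(R)) = succ(succ(plus(unit, R))).
Decompose succ/1: succ(R) = succ(plus(unit, R)).
Decompose succ/1: R = plus(unit, R).
Occurs check fails: R occurs in plus(unit, R); the equation R = plus(unit, R) has no finite solution.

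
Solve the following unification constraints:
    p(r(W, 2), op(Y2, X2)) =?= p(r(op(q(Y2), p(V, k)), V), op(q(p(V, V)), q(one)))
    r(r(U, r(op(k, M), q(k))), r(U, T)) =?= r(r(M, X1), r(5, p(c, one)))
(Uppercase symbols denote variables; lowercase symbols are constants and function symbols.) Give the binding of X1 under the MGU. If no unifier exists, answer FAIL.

r(op(k, 5), q(k))

Decompose p/2: r(W, 2) =?= r(op(q(Y2), p(V, k)), V),  op(Y2, X2) =?= op(q(p(V, V)), q(one)).
Decompose r/2: W =?= op(q(Y2), p(V, k)),  2 =?= V.
Bind W := op(q(Y2), p(V, k)); no other remaining equation mentions W.
Bind V := 2; substituting into the one remaining equation that mentions V gives: op(Y2, X2) =?= op(q(p(2, 2)), q(one)). Substituting into the earlier binding gives W := op(q(Y2), p(2, k)).
Decompose op/2: Y2 =?= q(p(2, 2)),  X2 =?= q(one).
Bind Y2 := q(p(2, 2)); no other remaining equation mentions Y2. Substituting into the earlier binding gives W := op(q(q(p(2, 2))), p(2, k)).
Bind X2 := q(one); no other remaining equation mentions X2.
Decompose r/2: r(U, r(op(k, M), q(k))) =?= r(M, X1),  r(U, T) =?= r(5, p(c, one)).
Decompose r/2: U =?= M,  r(op(k, M), q(k)) =?= X1.
Bind U := M; substituting into the one remaining equation that mentions U gives: r(M, T) =?= r(5, p(c, one)).
Bind X1 := r(op(k, M), q(k)); no other remaining equation mentions X1.
Decompose r/2: M =?= 5,  T =?= p(c, one).
Bind M := 5; no other remaining equation mentions M. Substituting into the earlier bindings gives U := 5, X1 := r(op(k, 5), q(k)).
Bind T := p(c, one).
MGU = { W ↦ op(q(q(p(2, 2))), p(2, k)), V ↦ 2, Y2 ↦ q(p(2, 2)), X2 ↦ q(one), U ↦ 5, X1 ↦ r(op(k, 5), q(k)), M ↦ 5, T ↦ p(c, one) }, so X1 ↦ r(op(k, 5), q(k)).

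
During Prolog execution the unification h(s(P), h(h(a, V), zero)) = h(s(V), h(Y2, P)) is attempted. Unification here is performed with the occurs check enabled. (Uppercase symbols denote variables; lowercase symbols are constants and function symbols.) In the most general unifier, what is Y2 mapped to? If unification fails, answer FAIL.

Decompose h/2: s(P) = s(V),  h(h(a, V), zero) = h(Y2, P).
Decompose s/1: P = V.
Bind P := V; substituting into the remaining equation gives: h(h(a, V), zero) = h(Y2, V).
Decompose h/2: h(a, V) = Y2,  zero = V.
Bind Y2 := h(a, V); no other remaining equation mentions Y2.
Bind V := zero. Substituting into the earlier bindings gives P := zero, Y2 := h(a, zero).
MGU = { P ↦ zero, Y2 ↦ h(a, zero), V ↦ zero }, so Y2 ↦ h(a, zero).

h(a, zero)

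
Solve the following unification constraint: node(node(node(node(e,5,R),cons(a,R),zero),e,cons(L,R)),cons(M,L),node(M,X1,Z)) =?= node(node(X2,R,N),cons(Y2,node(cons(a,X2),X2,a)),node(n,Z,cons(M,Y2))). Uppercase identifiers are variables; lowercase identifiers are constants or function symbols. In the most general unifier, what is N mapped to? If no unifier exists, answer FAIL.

Decompose node/3: node(node(node(e,5,R),cons(a,R),zero),e,cons(L,R)) =?= node(X2,R,N),  cons(M,L) =?= cons(Y2,node(cons(a,X2),X2,a)),  node(M,X1,Z) =?= node(n,Z,cons(M,Y2)).
Decompose node/3: node(node(e,5,R),cons(a,R),zero) =?= X2,  e =?= R,  cons(L,R) =?= N.
Bind X2 := node(node(e,5,R),cons(a,R),zero); substituting into the one remaining equation that mentions X2 gives: cons(M,L) =?= cons(Y2,node(cons(a,node(node(e,5,R),cons(a,R),zero)),node(node(e,5,R),cons(a,R),zero),a)).
Bind R := e; substituting into the 2 remaining equations that mention R gives: cons(L,e) =?= N,  cons(M,L) =?= cons(Y2,node(cons(a,node(node(e,5,e),cons(a,e),zero)),node(node(e,5,e),cons(a,e),zero),a)). Substituting into the earlier binding gives X2 := node(node(e,5,e),cons(a,e),zero).
Bind N := cons(L,e); no other remaining equation mentions N.
Decompose cons/2: M =?= Y2,  L =?= node(cons(a,node(node(e,5,e),cons(a,e),zero)),node(node(e,5,e),cons(a,e),zero),a).
Bind M := Y2; substituting into the one remaining equation that mentions M gives: node(Y2,X1,Z) =?= node(n,Z,cons(Y2,Y2)).
Bind L := node(cons(a,node(node(e,5,e),cons(a,e),zero)),node(node(e,5,e),cons(a,e),zero),a); no other remaining equation mentions L. Substituting into the earlier binding gives N := cons(node(cons(a,node(node(e,5,e),cons(a,e),zero)),node(node(e,5,e),cons(a,e),zero),a),e).
Decompose node/3: Y2 =?= n,  X1 =?= Z,  Z =?= cons(Y2,Y2).
Bind Y2 := n; substituting into the one remaining equation that mentions Y2 gives: Z =?= cons(n,n). Substituting into the earlier binding gives M := n.
Bind X1 := Z; no other remaining equation mentions X1.
Bind Z := cons(n,n). Substituting into the earlier binding gives X1 := cons(n,n).
MGU = { X2 := node(node(e,5,e),cons(a,e),zero), R := e, N := cons(node(cons(a,node(node(e,5,e),cons(a,e),zero)),node(node(e,5,e),cons(a,e),zero),a),e), M := n, L := node(cons(a,node(node(e,5,e),cons(a,e),zero)),node(node(e,5,e),cons(a,e),zero),a), Y2 := n, X1 := cons(n,n), Z := cons(n,n) }, so N := cons(node(cons(a,node(node(e,5,e),cons(a,e),zero)),node(node(e,5,e),cons(a,e),zero),a),e).

cons(node(cons(a,node(node(e,5,e),cons(a,e),zero)),node(node(e,5,e),cons(a,e),zero),a),e)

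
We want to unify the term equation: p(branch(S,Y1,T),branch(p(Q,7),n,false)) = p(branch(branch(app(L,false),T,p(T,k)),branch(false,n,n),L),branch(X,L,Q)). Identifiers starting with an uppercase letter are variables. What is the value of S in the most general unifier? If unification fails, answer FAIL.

Decompose p/2: branch(S,Y1,T) = branch(branch(app(L,false),T,p(T,k)),branch(false,n,n),L),  branch(p(Q,7),n,false) = branch(X,L,Q).
Decompose branch/3: S = branch(app(L,false),T,p(T,k)),  Y1 = branch(false,n,n),  T = L.
Bind S := branch(app(L,false),T,p(T,k)); no other remaining equation mentions S.
Bind Y1 := branch(false,n,n); no other remaining equation mentions Y1.
Bind T := L; no other remaining equation mentions T. Substituting into the earlier binding gives S := branch(app(L,false),L,p(L,k)).
Decompose branch/3: p(Q,7) = X,  n = L,  false = Q.
Bind X := p(Q,7); no other remaining equation mentions X.
Bind L := n; no other remaining equation mentions L. Substituting into the earlier bindings gives S := branch(app(n,false),n,p(n,k)), T := n.
Bind Q := false. Substituting into the earlier binding gives X := p(false,7).
MGU = { S ↦ branch(app(n,false),n,p(n,k)), Y1 ↦ branch(false,n,n), T ↦ n, X ↦ p(false,7), L ↦ n, Q ↦ false }, so S ↦ branch(app(n,false),n,p(n,k)).

branch(app(n,false),n,p(n,k))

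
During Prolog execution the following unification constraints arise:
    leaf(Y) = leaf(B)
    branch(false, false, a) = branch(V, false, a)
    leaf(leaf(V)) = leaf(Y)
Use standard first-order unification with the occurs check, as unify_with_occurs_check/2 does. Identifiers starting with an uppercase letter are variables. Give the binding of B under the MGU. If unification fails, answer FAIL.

leaf(false)

Decompose leaf/1: Y = B.
Bind Y := B; substituting into the one remaining equation that mentions Y gives: leaf(leaf(V)) = leaf(B).
Decompose branch/3: false = V,  false = false,  a = a.
Bind V := false; substituting into the one remaining equation that mentions V gives: leaf(leaf(false)) = leaf(B).
Delete trivial equation false = false.
Delete trivial equation a = a.
Decompose leaf/1: leaf(false) = B.
Bind B := leaf(false). Substituting into the earlier binding gives Y := leaf(false).
MGU = { Y = leaf(false), V = false, B = leaf(false) }, so B = leaf(false).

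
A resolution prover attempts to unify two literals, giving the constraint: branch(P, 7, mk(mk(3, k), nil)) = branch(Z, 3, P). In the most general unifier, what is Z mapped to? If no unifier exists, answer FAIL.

FAIL

Decompose branch/3: P = Z,  7 = 3,  mk(mk(3, k), nil) = P.
Bind P := Z; substituting into the one remaining equation that mentions P gives: mk(mk(3, k), nil) = Z.
Clash: constants 7 and 3 differ; no unifier exists.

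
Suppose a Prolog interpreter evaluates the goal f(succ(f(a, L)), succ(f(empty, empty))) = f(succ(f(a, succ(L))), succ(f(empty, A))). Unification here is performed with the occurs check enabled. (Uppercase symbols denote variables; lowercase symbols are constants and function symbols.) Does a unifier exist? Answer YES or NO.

NO

Decompose f/2: succ(f(a, L)) = succ(f(a, succ(L))),  succ(f(empty, empty)) = succ(f(empty, A)).
Decompose succ/1: f(a, L) = f(a, succ(L)).
Decompose f/2: a = a,  L = succ(L).
Delete trivial equation a = a.
Occurs check fails: L occurs in succ(L); the equation L = succ(L) has no finite solution.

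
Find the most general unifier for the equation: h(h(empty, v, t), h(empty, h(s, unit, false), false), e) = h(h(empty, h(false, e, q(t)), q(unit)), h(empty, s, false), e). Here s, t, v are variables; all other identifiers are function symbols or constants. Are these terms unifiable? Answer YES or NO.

NO

Decompose h/3: h(empty, v, t) = h(empty, h(false, e, q(t)), q(unit)),  h(empty, h(s, unit, false), false) = h(empty, s, false),  e = e.
Decompose h/3: empty = empty,  v = h(false, e, q(t)),  t = q(unit).
Delete trivial equation empty = empty.
Bind v := h(false, e, q(t)); no other remaining equation mentions v.
Bind t := q(unit); no other remaining equation mentions t. Substituting into the earlier binding gives v := h(false, e, q(q(unit))).
Decompose h/3: empty = empty,  h(s, unit, false) = s,  false = false.
Delete trivial equation empty = empty.
Occurs check fails: s occurs in h(s, unit, false); the equation s = h(s, unit, false) has no finite solution.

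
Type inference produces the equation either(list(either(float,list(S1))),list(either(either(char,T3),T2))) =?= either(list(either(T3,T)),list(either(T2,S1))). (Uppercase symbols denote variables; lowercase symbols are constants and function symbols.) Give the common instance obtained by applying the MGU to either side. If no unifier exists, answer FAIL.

either(list(either(float,list(either(char,float)))),list(either(either(char,float),either(char,float))))

Decompose either/2: list(either(float,list(S1))) =?= list(either(T3,T)),  list(either(either(char,T3),T2)) =?= list(either(T2,S1)).
Decompose list/1: either(float,list(S1)) =?= either(T3,T).
Decompose either/2: float =?= T3,  list(S1) =?= T.
Bind T3 := float; substituting into the one remaining equation that mentions T3 gives: list(either(either(char,float),T2)) =?= list(either(T2,S1)).
Bind T := list(S1); no other remaining equation mentions T.
Decompose list/1: either(either(char,float),T2) =?= either(T2,S1).
Decompose either/2: either(char,float) =?= T2,  T2 =?= S1.
Bind T2 := either(char,float); substituting into the remaining equation gives: either(char,float) =?= S1.
Bind S1 := either(char,float). Substituting into the earlier binding gives T := list(either(char,float)).
Applying the MGU to either side gives either(list(either(float,list(either(char,float)))),list(either(either(char,float),either(char,float)))).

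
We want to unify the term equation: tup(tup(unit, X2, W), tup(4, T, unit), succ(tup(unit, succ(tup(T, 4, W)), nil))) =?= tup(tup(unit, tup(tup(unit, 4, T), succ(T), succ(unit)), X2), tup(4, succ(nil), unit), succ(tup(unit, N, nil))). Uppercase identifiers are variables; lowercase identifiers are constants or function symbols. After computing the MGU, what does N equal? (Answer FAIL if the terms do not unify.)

succ(tup(succ(nil), 4, tup(tup(unit, 4, succ(nil)), succ(succ(nil)), succ(unit))))

Decompose tup/3: tup(unit, X2, W) =?= tup(unit, tup(tup(unit, 4, T), succ(T), succ(unit)), X2),  tup(4, T, unit) =?= tup(4, succ(nil), unit),  succ(tup(unit, succ(tup(T, 4, W)), nil)) =?= succ(tup(unit, N, nil)).
Decompose tup/3: unit =?= unit,  X2 =?= tup(tup(unit, 4, T), succ(T), succ(unit)),  W =?= X2.
Delete trivial equation unit =?= unit.
Bind X2 := tup(tup(unit, 4, T), succ(T), succ(unit)); substituting into the one remaining equation that mentions X2 gives: W =?= tup(tup(unit, 4, T), succ(T), succ(unit)).
Bind W := tup(tup(unit, 4, T), succ(T), succ(unit)); substituting into the one remaining equation that mentions W gives: succ(tup(unit, succ(tup(T, 4, tup(tup(unit, 4, T), succ(T), succ(unit)))), nil)) =?= succ(tup(unit, N, nil)).
Decompose tup/3: 4 =?= 4,  T =?= succ(nil),  unit =?= unit.
Delete trivial equation 4 =?= 4.
Bind T := succ(nil); substituting into the one remaining equation that mentions T gives: succ(tup(unit, succ(tup(succ(nil), 4, tup(tup(unit, 4, succ(nil)), succ(succ(nil)), succ(unit)))), nil)) =?= succ(tup(unit, N, nil)). Substituting into the earlier bindings gives X2 := tup(tup(unit, 4, succ(nil)), succ(succ(nil)), succ(unit)), W := tup(tup(unit, 4, succ(nil)), succ(succ(nil)), succ(unit)).
Delete trivial equation unit =?= unit.
Decompose succ/1: tup(unit, succ(tup(succ(nil), 4, tup(tup(unit, 4, succ(nil)), succ(succ(nil)), succ(unit)))), nil) =?= tup(unit, N, nil).
Decompose tup/3: unit =?= unit,  succ(tup(succ(nil), 4, tup(tup(unit, 4, succ(nil)), succ(succ(nil)), succ(unit)))) =?= N,  nil =?= nil.
Delete trivial equation unit =?= unit.
Bind N := succ(tup(succ(nil), 4, tup(tup(unit, 4, succ(nil)), succ(succ(nil)), succ(unit)))); no other remaining equation mentions N.
Delete trivial equation nil =?= nil.
MGU = { X2 := tup(tup(unit, 4, succ(nil)), succ(succ(nil)), succ(unit)), W := tup(tup(unit, 4, succ(nil)), succ(succ(nil)), succ(unit)), T := succ(nil), N := succ(tup(succ(nil), 4, tup(tup(unit, 4, succ(nil)), succ(succ(nil)), succ(unit)))) }, so N := succ(tup(succ(nil), 4, tup(tup(unit, 4, succ(nil)), succ(succ(nil)), succ(unit)))).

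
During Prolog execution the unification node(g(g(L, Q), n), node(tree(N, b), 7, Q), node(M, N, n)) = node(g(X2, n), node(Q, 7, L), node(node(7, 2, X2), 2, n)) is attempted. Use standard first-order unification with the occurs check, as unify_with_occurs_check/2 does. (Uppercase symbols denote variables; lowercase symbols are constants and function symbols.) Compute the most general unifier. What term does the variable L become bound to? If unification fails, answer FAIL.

tree(2, b)

Decompose node/3: g(g(L, Q), n) = g(X2, n),  node(tree(N, b), 7, Q) = node(Q, 7, L),  node(M, N, n) = node(node(7, 2, X2), 2, n).
Decompose g/2: g(L, Q) = X2,  n = n.
Bind X2 := g(L, Q); substituting into the one remaining equation that mentions X2 gives: node(M, N, n) = node(node(7, 2, g(L, Q)), 2, n).
Delete trivial equation n = n.
Decompose node/3: tree(N, b) = Q,  7 = 7,  Q = L.
Bind Q := tree(N, b); substituting into the 2 remaining equations that mention Q gives: tree(N, b) = L,  node(M, N, n) = node(node(7, 2, g(L, tree(N, b))), 2, n). Substituting into the earlier binding gives X2 := g(L, tree(N, b)).
Delete trivial equation 7 = 7.
Bind L := tree(N, b); substituting into the remaining equation gives: node(M, N, n) = node(node(7, 2, g(tree(N, b), tree(N, b))), 2, n). Substituting into the earlier binding gives X2 := g(tree(N, b), tree(N, b)).
Decompose node/3: M = node(7, 2, g(tree(N, b), tree(N, b))),  N = 2,  n = n.
Bind M := node(7, 2, g(tree(N, b), tree(N, b))); no other remaining equation mentions M.
Bind N := 2; no other remaining equation mentions N. Substituting into the earlier bindings gives X2 := g(tree(2, b), tree(2, b)), Q := tree(2, b), L := tree(2, b), M := node(7, 2, g(tree(2, b), tree(2, b))).
Delete trivial equation n = n.
MGU = { X2 = g(tree(2, b), tree(2, b)), Q = tree(2, b), L = tree(2, b), M = node(7, 2, g(tree(2, b), tree(2, b))), N = 2 }, so L = tree(2, b).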